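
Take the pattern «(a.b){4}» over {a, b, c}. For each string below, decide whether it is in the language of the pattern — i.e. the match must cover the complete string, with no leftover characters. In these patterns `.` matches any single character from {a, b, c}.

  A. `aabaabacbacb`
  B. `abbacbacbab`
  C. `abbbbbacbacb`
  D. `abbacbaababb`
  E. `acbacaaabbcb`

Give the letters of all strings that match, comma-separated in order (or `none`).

A → match
B → no match
C → no match
D → match
E → no match

A, D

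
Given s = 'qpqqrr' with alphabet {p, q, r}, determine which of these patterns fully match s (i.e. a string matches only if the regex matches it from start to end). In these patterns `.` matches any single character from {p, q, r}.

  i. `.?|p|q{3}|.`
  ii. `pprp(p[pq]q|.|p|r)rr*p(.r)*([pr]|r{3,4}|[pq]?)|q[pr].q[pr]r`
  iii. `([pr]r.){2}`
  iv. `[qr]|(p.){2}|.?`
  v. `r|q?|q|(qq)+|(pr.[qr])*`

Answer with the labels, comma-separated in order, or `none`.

i → no match
ii → match
iii → no match
iv → no match
v → no match

ii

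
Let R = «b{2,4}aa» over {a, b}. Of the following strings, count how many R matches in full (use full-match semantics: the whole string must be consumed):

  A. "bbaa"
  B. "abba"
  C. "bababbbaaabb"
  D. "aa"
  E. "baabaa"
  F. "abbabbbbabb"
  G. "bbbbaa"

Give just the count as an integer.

A → match
B → no match — must start with "b"
C → no match — must end with "baa"
D → no match — must start with "b"
E → no match
F → no match — must start with "b"
G → match
Total matched: 2

2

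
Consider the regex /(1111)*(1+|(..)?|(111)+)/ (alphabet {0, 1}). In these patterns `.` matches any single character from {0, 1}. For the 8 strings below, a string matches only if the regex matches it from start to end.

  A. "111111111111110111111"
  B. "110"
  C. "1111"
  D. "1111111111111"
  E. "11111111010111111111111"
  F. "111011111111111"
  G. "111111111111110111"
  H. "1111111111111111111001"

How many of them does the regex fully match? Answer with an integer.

A → no match
B → no match
C → match
D → match
E → no match
F → no match
G → no match
H → no match
Total matched: 2

2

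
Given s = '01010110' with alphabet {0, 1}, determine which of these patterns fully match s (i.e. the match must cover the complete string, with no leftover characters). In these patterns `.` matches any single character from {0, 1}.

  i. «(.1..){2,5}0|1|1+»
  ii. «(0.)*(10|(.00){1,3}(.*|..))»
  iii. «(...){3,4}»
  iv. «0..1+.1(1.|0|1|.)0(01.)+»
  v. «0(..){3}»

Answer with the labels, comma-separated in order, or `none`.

i → no match
ii → match
iii → no match
iv → no match
v → no match

ii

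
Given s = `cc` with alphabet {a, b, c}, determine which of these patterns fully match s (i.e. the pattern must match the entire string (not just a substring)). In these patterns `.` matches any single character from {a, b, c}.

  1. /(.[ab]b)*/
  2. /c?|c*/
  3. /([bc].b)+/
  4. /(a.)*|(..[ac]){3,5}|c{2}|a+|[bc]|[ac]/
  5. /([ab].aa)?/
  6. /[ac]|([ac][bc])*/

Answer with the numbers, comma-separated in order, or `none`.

1 → no match
2 → match
3 → no match — must end with `b`
4 → match
5 → no match
6 → match

2, 4, 6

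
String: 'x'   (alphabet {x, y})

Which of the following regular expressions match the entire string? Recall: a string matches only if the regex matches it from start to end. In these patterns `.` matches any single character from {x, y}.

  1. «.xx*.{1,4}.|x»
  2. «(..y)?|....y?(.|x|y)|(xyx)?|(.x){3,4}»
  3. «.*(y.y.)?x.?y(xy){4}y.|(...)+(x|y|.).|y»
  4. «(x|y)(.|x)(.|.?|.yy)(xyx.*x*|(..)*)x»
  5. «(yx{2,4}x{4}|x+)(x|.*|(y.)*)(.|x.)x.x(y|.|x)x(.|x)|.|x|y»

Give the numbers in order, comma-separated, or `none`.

1 → match
2 → no match
3 → no match
4 → no match
5 → match

1, 5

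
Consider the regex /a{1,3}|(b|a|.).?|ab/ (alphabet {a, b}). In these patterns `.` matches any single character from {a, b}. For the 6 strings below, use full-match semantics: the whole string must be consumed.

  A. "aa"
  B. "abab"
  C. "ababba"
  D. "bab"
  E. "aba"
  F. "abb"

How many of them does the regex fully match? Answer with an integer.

1

A → match
B → no match
C → no match
D → no match
E → no match
F → no match
Total matched: 1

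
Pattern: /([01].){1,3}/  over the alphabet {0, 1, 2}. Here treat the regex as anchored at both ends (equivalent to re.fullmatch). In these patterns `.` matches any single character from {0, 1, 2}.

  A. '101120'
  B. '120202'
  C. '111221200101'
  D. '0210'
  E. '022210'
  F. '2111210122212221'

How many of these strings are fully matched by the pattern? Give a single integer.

2

A. '101120' → no match
B. '120202' → match
C. '111221200101' → no match
D. '0210' → match
E. '022210' → no match
F → no match
Total matched: 2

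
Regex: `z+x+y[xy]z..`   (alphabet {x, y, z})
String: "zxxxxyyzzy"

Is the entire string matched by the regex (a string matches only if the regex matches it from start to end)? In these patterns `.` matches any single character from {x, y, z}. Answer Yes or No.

Yes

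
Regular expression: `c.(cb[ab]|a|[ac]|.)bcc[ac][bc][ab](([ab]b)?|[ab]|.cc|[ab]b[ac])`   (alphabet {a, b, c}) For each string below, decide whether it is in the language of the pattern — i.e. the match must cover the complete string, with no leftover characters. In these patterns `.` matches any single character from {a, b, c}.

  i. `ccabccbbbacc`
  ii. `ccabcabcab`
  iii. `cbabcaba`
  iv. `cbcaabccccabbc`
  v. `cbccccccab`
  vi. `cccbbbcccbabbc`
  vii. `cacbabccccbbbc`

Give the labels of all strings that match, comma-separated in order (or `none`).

i → no match
ii → no match
iii → no match
iv → no match
v → no match
vi → match
vii → match

vi, vii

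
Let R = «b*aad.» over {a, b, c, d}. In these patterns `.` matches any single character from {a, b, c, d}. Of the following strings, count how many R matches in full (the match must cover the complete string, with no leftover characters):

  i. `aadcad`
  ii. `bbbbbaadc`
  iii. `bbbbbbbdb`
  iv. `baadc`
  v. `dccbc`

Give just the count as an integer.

2

i → no match
ii → match
iii → no match
iv → match
v → no match
Total matched: 2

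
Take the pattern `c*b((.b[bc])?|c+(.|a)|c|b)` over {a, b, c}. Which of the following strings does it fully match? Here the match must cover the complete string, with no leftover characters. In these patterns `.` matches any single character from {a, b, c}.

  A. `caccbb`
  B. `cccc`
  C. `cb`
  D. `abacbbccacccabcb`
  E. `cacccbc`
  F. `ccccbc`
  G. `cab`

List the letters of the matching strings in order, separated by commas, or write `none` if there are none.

A → no match
B → no match
C → match
D → no match
E → no match
F → match
G → no match

C, F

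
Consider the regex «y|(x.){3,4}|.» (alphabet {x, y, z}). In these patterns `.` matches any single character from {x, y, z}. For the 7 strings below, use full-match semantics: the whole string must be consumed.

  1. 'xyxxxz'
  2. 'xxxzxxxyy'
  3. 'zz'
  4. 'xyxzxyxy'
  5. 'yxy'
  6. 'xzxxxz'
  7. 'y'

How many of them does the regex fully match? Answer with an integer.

4

1 → match
2 → no match
3 → no match
4 → match
5 → no match
6 → match
7 → match
Total matched: 4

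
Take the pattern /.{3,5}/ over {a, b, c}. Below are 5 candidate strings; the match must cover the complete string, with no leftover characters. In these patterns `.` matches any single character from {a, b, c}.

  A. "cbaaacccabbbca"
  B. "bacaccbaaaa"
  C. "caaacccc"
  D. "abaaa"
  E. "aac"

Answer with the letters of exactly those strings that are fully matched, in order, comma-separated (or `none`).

A → no match
B → no match
C → no match
D → match
E → match

D, E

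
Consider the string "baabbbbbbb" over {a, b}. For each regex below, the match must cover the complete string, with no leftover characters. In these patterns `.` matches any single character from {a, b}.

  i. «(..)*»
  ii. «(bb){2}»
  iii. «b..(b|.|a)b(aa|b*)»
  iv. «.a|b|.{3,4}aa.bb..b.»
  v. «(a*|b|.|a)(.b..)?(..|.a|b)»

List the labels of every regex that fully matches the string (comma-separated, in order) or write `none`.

i, iii

i → match
ii → no match — must start with "bb"
iii → match
iv → no match
v → no match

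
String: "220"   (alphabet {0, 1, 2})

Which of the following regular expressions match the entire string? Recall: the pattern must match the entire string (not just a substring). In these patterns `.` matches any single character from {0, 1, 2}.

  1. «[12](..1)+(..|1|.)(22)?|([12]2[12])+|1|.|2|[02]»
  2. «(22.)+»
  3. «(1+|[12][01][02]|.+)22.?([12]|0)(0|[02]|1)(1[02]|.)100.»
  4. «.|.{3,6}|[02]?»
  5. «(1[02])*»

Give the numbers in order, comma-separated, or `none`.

1 → no match
2 → match
3 → no match
4 → match
5 → no match

2, 4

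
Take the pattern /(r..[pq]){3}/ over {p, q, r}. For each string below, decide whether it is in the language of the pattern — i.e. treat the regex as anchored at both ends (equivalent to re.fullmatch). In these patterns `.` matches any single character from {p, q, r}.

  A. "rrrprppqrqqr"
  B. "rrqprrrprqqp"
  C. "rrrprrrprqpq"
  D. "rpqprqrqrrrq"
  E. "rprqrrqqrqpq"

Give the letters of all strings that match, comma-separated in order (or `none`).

A → no match
B → match
C → match
D → match
E → match

B, C, D, E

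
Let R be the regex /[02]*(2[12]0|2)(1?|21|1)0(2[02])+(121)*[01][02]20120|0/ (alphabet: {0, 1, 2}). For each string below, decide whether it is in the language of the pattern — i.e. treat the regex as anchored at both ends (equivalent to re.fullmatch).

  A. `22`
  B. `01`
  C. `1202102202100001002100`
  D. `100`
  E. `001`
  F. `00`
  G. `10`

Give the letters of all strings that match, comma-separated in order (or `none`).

none

A → no match
B → no match
C → no match
D → no match
E → no match
F → no match
G → no match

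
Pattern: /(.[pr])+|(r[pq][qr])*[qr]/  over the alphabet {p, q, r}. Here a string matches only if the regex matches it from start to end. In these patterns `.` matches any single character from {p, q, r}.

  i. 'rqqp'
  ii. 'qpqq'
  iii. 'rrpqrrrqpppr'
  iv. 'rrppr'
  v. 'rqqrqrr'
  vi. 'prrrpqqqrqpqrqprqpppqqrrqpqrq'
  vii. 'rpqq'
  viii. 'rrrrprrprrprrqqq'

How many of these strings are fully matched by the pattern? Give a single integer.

2

i → no match
ii → no match
iii → no match
iv → no match
v → match
vi → no match
vii → match
viii → no match
Total matched: 2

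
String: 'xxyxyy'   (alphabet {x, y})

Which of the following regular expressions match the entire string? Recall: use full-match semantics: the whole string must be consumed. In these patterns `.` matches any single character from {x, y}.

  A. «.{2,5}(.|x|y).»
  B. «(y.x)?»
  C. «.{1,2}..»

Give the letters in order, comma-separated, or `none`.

A

A → match
B → no match
C → no match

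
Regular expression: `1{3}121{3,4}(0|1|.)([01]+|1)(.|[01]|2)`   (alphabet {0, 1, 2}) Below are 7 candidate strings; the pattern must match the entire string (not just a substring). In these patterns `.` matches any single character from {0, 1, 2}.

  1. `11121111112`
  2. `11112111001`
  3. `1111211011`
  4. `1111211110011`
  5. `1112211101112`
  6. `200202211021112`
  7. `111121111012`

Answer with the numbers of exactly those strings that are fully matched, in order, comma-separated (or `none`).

1. `11121111112` → no match
2. `11112111001` → match
3. `1111211011` → no match
4 → match
5 → no match
6 → no match — must start with `1`
7. `111121111012` → match

2, 4, 7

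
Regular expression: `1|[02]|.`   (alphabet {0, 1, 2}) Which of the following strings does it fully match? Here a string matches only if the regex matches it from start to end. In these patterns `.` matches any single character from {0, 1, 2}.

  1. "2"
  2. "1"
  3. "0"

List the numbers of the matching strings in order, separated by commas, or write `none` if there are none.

1, 2, 3

1 → match
2 → match
3 → match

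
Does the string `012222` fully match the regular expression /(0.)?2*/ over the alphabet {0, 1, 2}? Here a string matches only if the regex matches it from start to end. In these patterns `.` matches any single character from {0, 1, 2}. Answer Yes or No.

Yes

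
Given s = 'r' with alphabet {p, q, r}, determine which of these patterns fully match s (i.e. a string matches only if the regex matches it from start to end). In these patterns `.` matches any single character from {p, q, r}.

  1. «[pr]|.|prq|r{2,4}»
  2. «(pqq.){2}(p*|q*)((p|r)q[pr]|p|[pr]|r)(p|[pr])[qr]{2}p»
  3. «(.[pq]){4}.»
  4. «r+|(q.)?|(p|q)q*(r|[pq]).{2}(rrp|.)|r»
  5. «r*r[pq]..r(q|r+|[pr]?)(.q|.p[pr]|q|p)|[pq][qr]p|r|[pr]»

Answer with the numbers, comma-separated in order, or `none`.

1, 4, 5

1 → match
2 → no match — must start with 'pqq'
3 → no match
4 → match
5 → match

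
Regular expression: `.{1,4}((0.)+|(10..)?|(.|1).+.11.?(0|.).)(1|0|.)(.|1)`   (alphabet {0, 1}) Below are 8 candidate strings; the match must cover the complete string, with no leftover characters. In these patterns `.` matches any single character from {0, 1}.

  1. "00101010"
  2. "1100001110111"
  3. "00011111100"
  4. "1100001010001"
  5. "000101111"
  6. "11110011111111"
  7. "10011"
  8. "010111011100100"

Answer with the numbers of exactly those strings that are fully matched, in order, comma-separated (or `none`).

1, 2, 3, 4, 5, 6, 7, 8

1 → match
2 → match
3 → match
4 → match
5 → match
6 → match
7 → match
8 → match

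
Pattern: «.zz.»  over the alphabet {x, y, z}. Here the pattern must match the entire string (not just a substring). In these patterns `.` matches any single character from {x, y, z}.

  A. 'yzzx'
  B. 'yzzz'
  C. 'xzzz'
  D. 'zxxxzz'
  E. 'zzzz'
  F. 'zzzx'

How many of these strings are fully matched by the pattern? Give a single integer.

A → match
B → match
C → match
D → no match
E → match
F → match
Total matched: 5

5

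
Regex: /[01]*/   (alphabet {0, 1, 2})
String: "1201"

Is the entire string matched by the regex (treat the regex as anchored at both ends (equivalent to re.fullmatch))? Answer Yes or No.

No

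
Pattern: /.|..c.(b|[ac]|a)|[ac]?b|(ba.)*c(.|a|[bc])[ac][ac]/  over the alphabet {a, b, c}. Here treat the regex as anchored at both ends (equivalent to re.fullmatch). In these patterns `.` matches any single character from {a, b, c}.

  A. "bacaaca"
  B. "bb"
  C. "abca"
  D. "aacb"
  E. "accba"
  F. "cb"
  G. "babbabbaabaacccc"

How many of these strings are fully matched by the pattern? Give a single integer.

3

A → no match
B → no match
C → no match
D → no match
E → match
F → match
G → match
Total matched: 3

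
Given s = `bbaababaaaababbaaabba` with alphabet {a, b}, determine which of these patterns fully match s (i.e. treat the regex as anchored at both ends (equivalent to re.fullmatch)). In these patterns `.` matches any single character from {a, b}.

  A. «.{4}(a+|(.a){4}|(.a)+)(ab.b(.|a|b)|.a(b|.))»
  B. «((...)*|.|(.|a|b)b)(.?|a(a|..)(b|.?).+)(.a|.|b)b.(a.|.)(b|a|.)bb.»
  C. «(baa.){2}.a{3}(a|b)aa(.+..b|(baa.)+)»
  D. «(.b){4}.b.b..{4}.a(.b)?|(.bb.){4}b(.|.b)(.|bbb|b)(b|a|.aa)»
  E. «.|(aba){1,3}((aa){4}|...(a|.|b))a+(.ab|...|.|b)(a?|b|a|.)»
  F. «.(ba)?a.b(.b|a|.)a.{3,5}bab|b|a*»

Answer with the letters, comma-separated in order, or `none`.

A → no match
B → match
C → no match — must start with `baa`
D → no match
E → no match
F → no match

B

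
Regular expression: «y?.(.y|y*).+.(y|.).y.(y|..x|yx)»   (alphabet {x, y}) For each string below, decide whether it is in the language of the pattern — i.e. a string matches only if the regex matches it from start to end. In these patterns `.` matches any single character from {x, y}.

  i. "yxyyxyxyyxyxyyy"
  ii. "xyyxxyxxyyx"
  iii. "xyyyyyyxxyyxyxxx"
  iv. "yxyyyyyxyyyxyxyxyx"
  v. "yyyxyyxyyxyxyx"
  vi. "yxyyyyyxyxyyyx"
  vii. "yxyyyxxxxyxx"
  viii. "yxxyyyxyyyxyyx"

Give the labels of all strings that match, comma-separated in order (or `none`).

i, iv, v, vi, viii

i → match
ii. "xyyxxyxxyyx" → no match
iii → no match
iv → match
v → match
vi → match
vii. "yxyyyxxxxyxx" → no match
viii → match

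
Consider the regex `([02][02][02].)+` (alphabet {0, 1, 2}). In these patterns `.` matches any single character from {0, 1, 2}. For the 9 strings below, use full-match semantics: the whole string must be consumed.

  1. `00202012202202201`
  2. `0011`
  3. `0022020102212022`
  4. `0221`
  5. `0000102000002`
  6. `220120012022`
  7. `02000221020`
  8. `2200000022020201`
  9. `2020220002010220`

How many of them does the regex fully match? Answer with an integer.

5

1 → no match
2 → no match
3 → match
4 → match
5 → no match
6 → match
7 → no match
8 → match
9 → match
Total matched: 5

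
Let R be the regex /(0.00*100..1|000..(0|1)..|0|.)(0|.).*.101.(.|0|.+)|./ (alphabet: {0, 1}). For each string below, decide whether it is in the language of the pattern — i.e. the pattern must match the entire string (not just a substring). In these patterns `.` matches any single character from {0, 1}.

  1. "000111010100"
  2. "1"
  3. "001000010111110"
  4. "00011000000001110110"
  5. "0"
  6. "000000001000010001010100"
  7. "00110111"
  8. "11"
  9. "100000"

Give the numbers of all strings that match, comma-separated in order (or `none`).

1, 2, 3, 4, 5, 6, 7

1 → match
2 → match
3 → match
4 → match
5 → match
6 → match
7 → match
8 → no match
9 → no match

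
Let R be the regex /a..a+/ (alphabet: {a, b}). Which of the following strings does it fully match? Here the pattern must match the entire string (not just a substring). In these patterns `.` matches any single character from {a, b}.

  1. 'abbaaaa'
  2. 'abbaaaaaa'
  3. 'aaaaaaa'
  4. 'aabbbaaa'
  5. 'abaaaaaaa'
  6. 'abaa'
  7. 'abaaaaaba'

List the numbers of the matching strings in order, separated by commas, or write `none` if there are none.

1 → match
2 → match
3 → match
4 → no match
5 → match
6 → match
7 → no match

1, 2, 3, 5, 6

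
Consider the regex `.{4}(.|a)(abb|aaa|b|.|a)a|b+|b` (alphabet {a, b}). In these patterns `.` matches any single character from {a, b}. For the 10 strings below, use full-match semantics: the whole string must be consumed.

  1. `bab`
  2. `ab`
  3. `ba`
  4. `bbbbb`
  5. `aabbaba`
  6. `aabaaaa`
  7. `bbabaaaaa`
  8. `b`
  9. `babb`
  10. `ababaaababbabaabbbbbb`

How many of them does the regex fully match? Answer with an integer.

5

1 → no match
2 → no match
3 → no match
4 → match
5 → match
6 → match
7 → match
8 → match
9 → no match
10 → no match
Total matched: 5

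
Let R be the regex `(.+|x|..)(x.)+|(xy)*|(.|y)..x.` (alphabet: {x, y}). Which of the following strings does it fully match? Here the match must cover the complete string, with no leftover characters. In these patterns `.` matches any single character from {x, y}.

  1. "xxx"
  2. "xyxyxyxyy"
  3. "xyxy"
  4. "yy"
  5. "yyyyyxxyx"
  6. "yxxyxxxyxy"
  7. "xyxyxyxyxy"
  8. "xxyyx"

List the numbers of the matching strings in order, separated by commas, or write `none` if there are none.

1 → match
2 → no match
3 → match
4 → no match
5 → no match
6 → match
7 → match
8 → no match

1, 3, 6, 7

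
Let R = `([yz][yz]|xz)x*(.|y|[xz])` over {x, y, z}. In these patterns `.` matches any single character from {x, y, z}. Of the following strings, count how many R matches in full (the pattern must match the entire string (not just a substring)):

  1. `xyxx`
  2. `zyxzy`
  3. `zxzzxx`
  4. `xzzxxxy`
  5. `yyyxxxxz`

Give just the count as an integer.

0

1. `xyxx` → no match
2. `zyxzy` → no match
3. `zxzzxx` → no match
4. `xzzxxxy` → no match
5. `yyyxxxxz` → no match
Total matched: 0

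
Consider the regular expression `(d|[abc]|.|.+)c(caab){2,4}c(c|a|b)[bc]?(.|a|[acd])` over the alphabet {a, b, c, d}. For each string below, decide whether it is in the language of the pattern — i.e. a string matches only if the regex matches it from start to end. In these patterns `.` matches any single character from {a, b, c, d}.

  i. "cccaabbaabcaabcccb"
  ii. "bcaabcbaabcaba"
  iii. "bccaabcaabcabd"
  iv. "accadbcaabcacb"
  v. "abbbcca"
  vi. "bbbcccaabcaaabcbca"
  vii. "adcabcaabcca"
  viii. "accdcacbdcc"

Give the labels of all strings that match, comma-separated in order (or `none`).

i → no match
ii → no match
iii → match
iv → no match
v → no match
vi → no match
vii → no match
viii → no match

iii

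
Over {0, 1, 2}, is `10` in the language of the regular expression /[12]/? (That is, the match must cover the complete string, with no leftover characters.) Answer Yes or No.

No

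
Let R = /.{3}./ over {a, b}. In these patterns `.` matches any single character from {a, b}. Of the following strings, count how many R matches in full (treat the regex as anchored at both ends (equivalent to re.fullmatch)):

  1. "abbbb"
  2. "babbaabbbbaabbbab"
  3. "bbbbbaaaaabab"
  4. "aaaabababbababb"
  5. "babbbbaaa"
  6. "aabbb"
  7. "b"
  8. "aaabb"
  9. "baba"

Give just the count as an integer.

1

1 → no match
2 → no match
3 → no match
4 → no match
5 → no match
6 → no match
7 → no match
8 → no match
9 → match
Total matched: 1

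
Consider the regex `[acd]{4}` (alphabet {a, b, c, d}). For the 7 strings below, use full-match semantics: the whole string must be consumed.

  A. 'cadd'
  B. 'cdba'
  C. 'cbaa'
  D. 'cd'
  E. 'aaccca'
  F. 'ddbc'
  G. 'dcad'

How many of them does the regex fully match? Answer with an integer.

2

A → match
B → no match
C → no match
D → no match
E → no match
F → no match
G → match
Total matched: 2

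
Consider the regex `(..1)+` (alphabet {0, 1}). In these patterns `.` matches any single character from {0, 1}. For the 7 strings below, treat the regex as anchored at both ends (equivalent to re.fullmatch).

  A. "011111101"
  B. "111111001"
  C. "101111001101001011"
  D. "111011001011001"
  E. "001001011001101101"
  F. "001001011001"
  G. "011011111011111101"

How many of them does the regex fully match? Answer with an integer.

A → match
B → match
C → match
D → match
E → match
F → match
G → match
Total matched: 7

7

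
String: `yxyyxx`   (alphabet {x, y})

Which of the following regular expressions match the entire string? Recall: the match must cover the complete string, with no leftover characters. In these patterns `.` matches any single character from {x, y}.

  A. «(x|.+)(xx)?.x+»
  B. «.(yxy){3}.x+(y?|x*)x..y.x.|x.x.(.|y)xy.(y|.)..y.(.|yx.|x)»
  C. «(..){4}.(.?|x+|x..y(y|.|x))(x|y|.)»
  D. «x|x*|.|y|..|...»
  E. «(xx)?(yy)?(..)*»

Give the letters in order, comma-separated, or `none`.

A, E

A → match
B → no match
C → no match
D → no match
E → match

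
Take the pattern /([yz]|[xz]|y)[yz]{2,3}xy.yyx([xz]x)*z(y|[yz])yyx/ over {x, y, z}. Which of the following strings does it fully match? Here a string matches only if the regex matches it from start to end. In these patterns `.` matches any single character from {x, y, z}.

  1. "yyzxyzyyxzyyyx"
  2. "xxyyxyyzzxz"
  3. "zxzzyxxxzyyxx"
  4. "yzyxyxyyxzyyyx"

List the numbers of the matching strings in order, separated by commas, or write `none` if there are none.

1 → match
2. "xxyyxyyzzxz" → no match — must end with "yyx"
3 → no match — must end with "yyx"
4 → match

1, 4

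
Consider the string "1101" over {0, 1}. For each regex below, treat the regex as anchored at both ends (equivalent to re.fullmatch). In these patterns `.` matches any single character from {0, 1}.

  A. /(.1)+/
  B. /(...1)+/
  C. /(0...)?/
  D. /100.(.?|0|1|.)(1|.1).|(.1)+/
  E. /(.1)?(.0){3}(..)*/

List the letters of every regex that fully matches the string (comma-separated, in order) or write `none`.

A → match
B → match
C → no match
D → match
E → no match

A, B, D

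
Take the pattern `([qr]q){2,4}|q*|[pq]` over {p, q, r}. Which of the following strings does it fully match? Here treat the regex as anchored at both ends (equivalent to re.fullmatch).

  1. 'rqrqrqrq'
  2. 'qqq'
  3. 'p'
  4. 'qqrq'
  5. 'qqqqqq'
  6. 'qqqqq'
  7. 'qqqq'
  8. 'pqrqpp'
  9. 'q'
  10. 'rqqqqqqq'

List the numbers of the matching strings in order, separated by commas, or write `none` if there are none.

1. 'rqrqrqrq' → match
2. 'qqq' → match
3. 'p' → match
4. 'qqrq' → match
5. 'qqqqqq' → match
6. 'qqqqq' → match
7. 'qqqq' → match
8. 'pqrqpp' → no match
9. 'q' → match
10. 'rqqqqqqq' → match

1, 2, 3, 4, 5, 6, 7, 9, 10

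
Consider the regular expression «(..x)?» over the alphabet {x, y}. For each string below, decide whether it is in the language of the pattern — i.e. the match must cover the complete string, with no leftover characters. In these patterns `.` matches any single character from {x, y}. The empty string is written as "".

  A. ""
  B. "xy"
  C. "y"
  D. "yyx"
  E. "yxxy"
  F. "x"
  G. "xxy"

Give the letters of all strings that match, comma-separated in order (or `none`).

A → match
B → no match
C → no match
D → match
E → no match
F → no match
G → no match

A, D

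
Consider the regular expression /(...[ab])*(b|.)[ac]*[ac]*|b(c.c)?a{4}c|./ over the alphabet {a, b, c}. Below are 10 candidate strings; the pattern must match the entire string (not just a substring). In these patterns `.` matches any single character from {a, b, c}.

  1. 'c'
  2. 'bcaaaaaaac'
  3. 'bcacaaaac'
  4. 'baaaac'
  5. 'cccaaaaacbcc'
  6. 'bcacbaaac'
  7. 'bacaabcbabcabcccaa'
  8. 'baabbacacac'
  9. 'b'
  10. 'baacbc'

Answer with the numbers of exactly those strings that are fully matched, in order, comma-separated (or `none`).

1 → match
2 → match
3 → match
4 → match
5 → no match
6 → no match
7 → match
8 → match
9 → match
10 → no match

1, 2, 3, 4, 7, 8, 9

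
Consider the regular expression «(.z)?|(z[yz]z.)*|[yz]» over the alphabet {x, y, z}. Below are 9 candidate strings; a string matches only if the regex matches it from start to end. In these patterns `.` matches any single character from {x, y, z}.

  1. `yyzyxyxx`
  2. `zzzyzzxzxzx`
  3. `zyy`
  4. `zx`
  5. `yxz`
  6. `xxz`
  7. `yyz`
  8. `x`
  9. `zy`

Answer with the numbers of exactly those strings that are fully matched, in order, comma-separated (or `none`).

none

1 → no match
2 → no match
3 → no match
4 → no match
5 → no match
6 → no match
7 → no match
8 → no match
9 → no match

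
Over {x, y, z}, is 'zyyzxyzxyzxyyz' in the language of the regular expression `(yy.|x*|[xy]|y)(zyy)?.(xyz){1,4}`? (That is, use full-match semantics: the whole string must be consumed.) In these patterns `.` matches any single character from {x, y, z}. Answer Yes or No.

No

Every match must end with 'xyz', but 'zyyzxyzxyzxyyz' does not.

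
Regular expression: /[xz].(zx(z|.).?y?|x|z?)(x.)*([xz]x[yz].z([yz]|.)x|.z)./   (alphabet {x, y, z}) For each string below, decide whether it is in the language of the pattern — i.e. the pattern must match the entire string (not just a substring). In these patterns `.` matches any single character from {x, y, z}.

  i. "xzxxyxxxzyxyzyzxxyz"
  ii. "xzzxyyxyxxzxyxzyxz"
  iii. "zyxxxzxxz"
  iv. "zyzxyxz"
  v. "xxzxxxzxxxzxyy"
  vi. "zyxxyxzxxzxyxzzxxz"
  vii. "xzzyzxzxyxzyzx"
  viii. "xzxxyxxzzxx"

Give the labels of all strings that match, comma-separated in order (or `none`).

i → no match
ii → match
iii. "zyxxxzxxz" → no match
iv. "zyzxyxz" → no match
v → no match
vi → no match
vii → no match
viii. "xzxxyxxzzxx" → no match

ii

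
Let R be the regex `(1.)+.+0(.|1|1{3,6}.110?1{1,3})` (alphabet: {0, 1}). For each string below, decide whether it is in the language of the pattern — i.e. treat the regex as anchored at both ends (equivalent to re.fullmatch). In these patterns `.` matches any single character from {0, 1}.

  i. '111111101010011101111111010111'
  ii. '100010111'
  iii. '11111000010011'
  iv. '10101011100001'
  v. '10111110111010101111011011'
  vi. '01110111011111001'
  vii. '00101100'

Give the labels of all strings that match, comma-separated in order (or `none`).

i → no match
ii. '100010111' → no match
iii → no match
iv → match
v → match
vi → no match — must start with '1'
vii. '00101100' → no match — must start with '1'

iv, v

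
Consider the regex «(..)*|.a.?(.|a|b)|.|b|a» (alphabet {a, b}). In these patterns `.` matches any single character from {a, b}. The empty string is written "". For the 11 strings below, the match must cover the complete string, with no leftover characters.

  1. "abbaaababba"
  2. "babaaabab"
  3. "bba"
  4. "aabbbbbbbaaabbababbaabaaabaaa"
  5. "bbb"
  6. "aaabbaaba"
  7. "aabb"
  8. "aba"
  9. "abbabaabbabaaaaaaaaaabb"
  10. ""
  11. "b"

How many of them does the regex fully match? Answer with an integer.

3

1. "abbaaababba" → no match
2. "babaaabab" → no match
3. "bba" → no match
4 → no match
5. "bbb" → no match
6. "aaabbaaba" → no match
7. "aabb" → match
8. "aba" → no match
9 → no match
10. "" → match
11. "b" → match
Total matched: 3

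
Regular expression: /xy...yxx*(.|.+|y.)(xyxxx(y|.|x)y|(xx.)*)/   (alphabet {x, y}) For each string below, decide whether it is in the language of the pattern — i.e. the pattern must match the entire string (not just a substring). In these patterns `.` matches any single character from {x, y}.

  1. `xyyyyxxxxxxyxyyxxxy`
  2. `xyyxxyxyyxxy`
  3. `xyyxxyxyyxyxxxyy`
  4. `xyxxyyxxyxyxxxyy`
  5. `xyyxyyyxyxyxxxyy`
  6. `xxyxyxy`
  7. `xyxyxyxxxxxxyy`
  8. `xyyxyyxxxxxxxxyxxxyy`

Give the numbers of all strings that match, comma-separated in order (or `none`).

2, 3, 4, 7, 8

1 → no match
2 → match
3 → match
4 → match
5 → no match
6 → no match — must start with `xy`
7 → match
8 → match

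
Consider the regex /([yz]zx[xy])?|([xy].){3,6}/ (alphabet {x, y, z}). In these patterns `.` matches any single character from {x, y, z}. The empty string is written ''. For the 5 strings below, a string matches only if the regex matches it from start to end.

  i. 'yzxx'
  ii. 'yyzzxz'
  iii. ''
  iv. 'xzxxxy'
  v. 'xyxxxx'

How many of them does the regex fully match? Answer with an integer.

i. 'yzxx' → match
ii. 'yyzzxz' → no match
iii. '' → match
iv. 'xzxxxy' → match
v. 'xyxxxx' → match
Total matched: 4

4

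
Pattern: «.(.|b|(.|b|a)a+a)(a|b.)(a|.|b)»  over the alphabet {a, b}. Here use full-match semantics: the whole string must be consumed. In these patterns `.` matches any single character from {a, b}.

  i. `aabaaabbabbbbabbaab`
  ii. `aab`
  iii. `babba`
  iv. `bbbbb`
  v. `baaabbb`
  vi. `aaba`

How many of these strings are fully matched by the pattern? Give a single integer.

3

i → no match
ii → no match
iii → match
iv → match
v → match
vi → no match
Total matched: 3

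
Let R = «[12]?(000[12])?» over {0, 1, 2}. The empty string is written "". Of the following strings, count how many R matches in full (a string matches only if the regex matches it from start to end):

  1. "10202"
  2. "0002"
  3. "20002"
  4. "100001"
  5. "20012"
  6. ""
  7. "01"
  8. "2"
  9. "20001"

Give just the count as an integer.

1 → no match
2 → match
3 → match
4 → no match
5 → no match
6 → match
7 → no match
8 → match
9 → match
Total matched: 5

5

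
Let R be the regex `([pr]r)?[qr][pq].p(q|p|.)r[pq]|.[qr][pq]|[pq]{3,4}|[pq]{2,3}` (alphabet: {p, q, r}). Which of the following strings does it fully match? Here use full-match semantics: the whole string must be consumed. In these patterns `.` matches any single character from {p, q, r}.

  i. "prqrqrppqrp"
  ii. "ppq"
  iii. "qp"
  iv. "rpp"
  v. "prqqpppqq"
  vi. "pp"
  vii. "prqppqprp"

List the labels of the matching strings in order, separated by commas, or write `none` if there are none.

ii, iii, vi

i → no match
ii → match
iii → match
iv → no match
v → no match
vi → match
vii → no match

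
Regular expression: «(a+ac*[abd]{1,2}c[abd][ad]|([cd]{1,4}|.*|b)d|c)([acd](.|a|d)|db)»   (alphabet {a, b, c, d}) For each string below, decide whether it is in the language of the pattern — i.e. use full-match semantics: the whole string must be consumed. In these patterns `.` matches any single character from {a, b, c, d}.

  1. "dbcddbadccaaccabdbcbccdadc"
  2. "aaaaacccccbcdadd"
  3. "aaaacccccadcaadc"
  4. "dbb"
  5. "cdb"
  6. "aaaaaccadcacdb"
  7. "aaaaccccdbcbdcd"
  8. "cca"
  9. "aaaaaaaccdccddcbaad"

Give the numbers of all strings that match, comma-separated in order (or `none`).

2, 3, 5, 7, 8

1 → no match
2 → match
3 → match
4. "dbb" → no match
5. "cdb" → match
6 → no match
7 → match
8. "cca" → match
9 → no match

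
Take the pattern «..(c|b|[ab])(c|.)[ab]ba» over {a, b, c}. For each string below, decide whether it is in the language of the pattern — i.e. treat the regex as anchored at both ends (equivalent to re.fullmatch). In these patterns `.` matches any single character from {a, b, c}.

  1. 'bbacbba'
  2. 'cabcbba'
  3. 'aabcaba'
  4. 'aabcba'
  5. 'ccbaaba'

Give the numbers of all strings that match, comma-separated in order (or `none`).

1 → match
2 → match
3 → match
4 → no match
5 → match

1, 2, 3, 5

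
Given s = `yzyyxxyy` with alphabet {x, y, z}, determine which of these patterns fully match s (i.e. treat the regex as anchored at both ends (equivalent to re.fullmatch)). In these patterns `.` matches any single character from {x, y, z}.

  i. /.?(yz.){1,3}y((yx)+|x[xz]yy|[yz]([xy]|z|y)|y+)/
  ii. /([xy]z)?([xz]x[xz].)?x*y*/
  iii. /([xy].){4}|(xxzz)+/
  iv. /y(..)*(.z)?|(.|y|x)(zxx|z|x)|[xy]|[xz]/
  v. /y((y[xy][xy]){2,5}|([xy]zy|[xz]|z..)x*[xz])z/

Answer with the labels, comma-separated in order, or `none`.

i, iii

i → match
ii → no match
iii → match
iv → no match
v → no match — must end with `z`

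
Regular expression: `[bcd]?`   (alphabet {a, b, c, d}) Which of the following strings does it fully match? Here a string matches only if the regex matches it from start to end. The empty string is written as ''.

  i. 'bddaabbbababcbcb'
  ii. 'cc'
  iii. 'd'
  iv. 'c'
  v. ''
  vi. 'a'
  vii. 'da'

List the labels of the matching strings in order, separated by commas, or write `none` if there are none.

iii, iv, v

i → no match
ii → no match
iii → match
iv → match
v → match
vi → no match
vii → no match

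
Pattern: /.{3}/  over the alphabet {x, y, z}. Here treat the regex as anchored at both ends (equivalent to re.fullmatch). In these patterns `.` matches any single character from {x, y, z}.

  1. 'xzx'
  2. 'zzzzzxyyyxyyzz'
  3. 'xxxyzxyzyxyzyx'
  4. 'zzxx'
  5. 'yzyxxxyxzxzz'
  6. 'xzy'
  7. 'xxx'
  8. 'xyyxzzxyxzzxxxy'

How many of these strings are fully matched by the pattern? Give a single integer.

1 → match
2 → no match
3 → no match
4 → no match
5 → no match
6 → match
7 → match
8 → no match
Total matched: 3

3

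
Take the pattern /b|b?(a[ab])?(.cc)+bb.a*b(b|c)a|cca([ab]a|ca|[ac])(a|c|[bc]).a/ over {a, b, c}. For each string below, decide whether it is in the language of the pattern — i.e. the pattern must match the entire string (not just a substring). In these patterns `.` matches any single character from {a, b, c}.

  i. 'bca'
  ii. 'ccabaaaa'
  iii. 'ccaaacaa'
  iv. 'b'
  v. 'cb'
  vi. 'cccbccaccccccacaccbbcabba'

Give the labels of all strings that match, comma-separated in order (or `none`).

ii, iii, iv

i. 'bca' → no match
ii. 'ccabaaaa' → match
iii. 'ccaaacaa' → match
iv. 'b' → match
v. 'cb' → no match
vi → no match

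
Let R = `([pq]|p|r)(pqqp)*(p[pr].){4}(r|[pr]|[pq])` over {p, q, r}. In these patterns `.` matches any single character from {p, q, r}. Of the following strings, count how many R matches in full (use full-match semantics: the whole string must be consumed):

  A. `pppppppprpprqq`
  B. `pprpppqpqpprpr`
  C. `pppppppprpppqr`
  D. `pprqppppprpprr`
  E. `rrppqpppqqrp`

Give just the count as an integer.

3

A → match
B → no match
C → match
D → match
E → no match
Total matched: 3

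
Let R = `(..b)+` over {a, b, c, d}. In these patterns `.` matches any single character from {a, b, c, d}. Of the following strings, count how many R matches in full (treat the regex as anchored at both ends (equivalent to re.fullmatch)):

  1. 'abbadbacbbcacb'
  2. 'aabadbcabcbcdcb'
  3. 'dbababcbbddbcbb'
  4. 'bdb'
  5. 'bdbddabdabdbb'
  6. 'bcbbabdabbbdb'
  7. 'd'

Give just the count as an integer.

1 → no match
2 → no match
3 → no match
4 → match
5 → no match
6 → no match
7 → no match — must end with 'b'
Total matched: 1

1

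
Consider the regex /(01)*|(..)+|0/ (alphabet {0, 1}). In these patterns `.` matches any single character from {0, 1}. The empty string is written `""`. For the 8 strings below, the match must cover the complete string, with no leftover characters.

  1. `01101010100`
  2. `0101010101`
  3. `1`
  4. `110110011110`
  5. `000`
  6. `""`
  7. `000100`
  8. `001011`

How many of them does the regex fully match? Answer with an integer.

1 → no match
2 → match
3 → no match
4 → match
5 → no match
6 → match
7 → match
8 → match
Total matched: 5

5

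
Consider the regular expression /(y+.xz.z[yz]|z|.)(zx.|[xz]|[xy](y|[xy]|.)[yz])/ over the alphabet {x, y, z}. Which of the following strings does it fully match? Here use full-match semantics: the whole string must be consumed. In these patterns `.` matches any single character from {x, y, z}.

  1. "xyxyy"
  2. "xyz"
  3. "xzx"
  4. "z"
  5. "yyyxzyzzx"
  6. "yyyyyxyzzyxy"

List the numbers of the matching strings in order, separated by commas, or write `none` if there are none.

5

1. "xyxyy" → no match
2. "xyz" → no match
3. "xzx" → no match
4. "z" → no match
5. "yyyxzyzzx" → match
6. "yyyyyxyzzyxy" → no match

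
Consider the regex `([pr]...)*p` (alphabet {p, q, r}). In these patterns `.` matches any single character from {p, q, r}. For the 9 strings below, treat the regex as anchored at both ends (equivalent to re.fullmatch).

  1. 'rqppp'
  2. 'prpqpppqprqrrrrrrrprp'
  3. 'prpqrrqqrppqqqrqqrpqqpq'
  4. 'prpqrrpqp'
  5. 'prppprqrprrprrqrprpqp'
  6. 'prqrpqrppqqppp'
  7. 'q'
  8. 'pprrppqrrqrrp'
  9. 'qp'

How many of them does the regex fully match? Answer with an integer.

5

1 → match
2 → match
3 → no match — must end with 'p'
4 → match
5 → match
6 → no match
7 → no match — must end with 'p'
8 → match
9 → no match
Total matched: 5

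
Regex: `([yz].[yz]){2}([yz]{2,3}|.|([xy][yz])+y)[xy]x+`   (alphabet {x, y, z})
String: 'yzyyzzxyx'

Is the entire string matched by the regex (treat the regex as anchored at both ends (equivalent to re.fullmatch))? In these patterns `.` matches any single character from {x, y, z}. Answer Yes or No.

Yes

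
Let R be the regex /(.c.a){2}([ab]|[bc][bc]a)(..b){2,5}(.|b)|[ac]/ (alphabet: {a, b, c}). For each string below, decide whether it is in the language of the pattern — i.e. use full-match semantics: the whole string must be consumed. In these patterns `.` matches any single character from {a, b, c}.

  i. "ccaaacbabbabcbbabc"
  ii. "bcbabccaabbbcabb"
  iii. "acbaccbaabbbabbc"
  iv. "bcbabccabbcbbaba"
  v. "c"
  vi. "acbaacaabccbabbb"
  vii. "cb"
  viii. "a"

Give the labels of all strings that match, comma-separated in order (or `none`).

i, ii, iii, iv, v, vi, viii

i → match
ii → match
iii → match
iv → match
v → match
vi → match
vii → no match
viii → match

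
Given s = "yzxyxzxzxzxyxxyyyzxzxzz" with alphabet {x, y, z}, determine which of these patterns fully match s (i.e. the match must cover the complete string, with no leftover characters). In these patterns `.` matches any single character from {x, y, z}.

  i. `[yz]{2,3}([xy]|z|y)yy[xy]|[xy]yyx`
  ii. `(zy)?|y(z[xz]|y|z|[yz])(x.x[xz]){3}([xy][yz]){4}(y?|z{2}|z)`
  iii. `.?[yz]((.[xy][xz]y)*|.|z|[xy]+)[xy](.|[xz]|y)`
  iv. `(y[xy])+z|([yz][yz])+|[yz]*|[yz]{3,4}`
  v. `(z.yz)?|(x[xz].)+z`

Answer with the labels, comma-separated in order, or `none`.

ii

i → no match
ii → match
iii → no match
iv → no match
v → no match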